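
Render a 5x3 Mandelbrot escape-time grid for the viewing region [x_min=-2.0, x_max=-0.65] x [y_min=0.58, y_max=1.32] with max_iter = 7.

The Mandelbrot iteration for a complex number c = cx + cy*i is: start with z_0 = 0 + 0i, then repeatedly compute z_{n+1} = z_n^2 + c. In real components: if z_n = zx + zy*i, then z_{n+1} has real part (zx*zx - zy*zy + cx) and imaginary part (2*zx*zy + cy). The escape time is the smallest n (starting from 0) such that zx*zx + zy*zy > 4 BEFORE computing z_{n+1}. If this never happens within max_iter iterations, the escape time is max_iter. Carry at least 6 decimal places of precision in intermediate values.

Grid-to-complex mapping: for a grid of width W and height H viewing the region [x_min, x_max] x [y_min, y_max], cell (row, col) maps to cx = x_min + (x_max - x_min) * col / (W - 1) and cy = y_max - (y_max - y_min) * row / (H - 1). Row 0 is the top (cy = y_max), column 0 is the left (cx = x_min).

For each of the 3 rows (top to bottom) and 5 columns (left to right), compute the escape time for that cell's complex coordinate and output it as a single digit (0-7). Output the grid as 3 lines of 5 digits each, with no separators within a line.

Answer: 11222
12334
13357

Derivation:
(row=0, col=0): c = -2.0000 + 1.3200i → escape time 1
(row=0, col=1): c = -1.6625 + 1.3200i → escape time 1
(row=0, col=2): c = -1.3250 + 1.3200i → escape time 2
(row=0, col=3): c = -0.9875 + 1.3200i → escape time 2
(row=0, col=4): c = -0.6500 + 1.3200i → escape time 2
(row=1, col=0): c = -2.0000 + 0.9500i → escape time 1
(row=1, col=1): c = -1.6625 + 0.9500i → escape time 2
(row=1, col=2): c = -1.3250 + 0.9500i → escape time 3
(row=1, col=3): c = -0.9875 + 0.9500i → escape time 3
(row=1, col=4): c = -0.6500 + 0.9500i → escape time 4
(row=2, col=0): c = -2.0000 + 0.5800i → escape time 1
(row=2, col=1): c = -1.6625 + 0.5800i → escape time 3
(row=2, col=2): c = -1.3250 + 0.5800i → escape time 3
(row=2, col=3): c = -0.9875 + 0.5800i → escape time 5
(row=2, col=4): c = -0.6500 + 0.5800i → escape time 7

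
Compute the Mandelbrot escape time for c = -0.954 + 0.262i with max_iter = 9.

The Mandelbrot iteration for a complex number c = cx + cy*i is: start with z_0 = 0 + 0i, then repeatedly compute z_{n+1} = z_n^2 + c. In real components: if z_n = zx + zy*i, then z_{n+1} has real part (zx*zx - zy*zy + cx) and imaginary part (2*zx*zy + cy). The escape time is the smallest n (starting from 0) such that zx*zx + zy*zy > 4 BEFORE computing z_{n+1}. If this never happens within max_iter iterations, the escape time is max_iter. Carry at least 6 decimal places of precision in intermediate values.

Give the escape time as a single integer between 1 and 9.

z_0 = 0 + 0i, c = -0.9540 + 0.2620i
Iter 1: z = -0.9540 + 0.2620i, |z|^2 = 0.9788
Iter 2: z = -0.1125 + -0.2379i, |z|^2 = 0.0693
Iter 3: z = -0.9979 + 0.3155i, |z|^2 = 1.0954
Iter 4: z = -0.0577 + -0.3678i, |z|^2 = 0.1386
Iter 5: z = -1.0859 + 0.3044i, |z|^2 = 1.2719
Iter 6: z = 0.1326 + -0.3992i, |z|^2 = 0.1769
Iter 7: z = -1.0958 + 0.1562i, |z|^2 = 1.2251
Iter 8: z = 0.2224 + -0.0802i, |z|^2 = 0.0559

Answer: 9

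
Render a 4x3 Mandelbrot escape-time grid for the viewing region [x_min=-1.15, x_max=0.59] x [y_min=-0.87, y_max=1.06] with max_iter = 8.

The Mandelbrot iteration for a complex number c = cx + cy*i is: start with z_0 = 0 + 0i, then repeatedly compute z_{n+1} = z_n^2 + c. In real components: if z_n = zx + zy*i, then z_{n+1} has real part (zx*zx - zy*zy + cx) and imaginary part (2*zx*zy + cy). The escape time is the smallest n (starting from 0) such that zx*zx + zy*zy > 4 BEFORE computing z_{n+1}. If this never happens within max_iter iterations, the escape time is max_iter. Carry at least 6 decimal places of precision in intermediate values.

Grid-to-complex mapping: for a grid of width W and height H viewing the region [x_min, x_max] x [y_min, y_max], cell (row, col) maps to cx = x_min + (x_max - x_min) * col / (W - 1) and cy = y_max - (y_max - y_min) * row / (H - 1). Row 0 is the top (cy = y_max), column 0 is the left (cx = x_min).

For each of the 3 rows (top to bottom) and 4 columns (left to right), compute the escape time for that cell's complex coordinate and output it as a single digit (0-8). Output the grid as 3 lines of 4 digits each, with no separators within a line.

(row=0, col=0): c = -1.1500 + 1.0600i → escape time 3
(row=0, col=1): c = -0.5700 + 1.0600i → escape time 4
(row=0, col=2): c = 0.0100 + 1.0600i → escape time 5
(row=0, col=3): c = 0.5900 + 1.0600i → escape time 2
(row=1, col=0): c = -1.1500 + 0.0950i → escape time 8
(row=1, col=1): c = -0.5700 + 0.0950i → escape time 8
(row=1, col=2): c = 0.0100 + 0.0950i → escape time 8
(row=1, col=3): c = 0.5900 + 0.0950i → escape time 4
(row=2, col=0): c = -1.1500 + -0.8700i → escape time 3
(row=2, col=1): c = -0.5700 + -0.8700i → escape time 4
(row=2, col=2): c = 0.0100 + -0.8700i → escape time 8
(row=2, col=3): c = 0.5900 + -0.8700i → escape time 3

Answer: 3452
8884
3483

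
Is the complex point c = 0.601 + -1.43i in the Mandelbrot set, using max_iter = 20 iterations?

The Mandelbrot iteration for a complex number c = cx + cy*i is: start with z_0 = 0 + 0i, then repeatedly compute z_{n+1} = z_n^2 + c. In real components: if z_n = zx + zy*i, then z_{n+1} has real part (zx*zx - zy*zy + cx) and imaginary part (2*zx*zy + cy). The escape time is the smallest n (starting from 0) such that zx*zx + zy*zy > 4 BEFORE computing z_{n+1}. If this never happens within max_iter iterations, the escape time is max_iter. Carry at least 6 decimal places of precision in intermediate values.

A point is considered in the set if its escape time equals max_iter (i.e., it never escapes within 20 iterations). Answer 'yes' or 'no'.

Answer: no

Derivation:
z_0 = 0 + 0i, c = 0.6010 + -1.4300i
Iter 1: z = 0.6010 + -1.4300i, |z|^2 = 2.4061
Iter 2: z = -1.0827 + -3.1489i, |z|^2 = 11.0876
Escaped at iteration 2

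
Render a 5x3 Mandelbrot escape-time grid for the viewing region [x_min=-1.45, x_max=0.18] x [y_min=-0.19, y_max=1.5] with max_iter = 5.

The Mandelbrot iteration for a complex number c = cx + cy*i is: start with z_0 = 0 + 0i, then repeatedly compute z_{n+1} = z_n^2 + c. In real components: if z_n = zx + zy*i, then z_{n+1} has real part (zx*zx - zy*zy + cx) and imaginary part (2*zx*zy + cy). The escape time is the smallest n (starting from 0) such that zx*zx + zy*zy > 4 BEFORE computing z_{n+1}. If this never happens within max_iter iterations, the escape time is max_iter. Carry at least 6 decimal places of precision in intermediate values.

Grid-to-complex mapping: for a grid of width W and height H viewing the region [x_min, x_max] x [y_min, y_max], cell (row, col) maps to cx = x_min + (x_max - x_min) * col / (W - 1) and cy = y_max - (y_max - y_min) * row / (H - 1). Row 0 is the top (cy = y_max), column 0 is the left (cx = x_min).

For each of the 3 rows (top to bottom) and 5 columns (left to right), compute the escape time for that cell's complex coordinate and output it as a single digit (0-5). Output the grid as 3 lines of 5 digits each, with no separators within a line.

(row=0, col=0): c = -1.4500 + 1.5000i → escape time 1
(row=0, col=1): c = -1.0425 + 1.5000i → escape time 2
(row=0, col=2): c = -0.6350 + 1.5000i → escape time 2
(row=0, col=3): c = -0.2275 + 1.5000i → escape time 2
(row=0, col=4): c = 0.1800 + 1.5000i → escape time 2
(row=1, col=0): c = -1.4500 + 0.6550i → escape time 3
(row=1, col=1): c = -1.0425 + 0.6550i → escape time 4
(row=1, col=2): c = -0.6350 + 0.6550i → escape time 5
(row=1, col=3): c = -0.2275 + 0.6550i → escape time 5
(row=1, col=4): c = 0.1800 + 0.6550i → escape time 5
(row=2, col=0): c = -1.4500 + -0.1900i → escape time 5
(row=2, col=1): c = -1.0425 + -0.1900i → escape time 5
(row=2, col=2): c = -0.6350 + -0.1900i → escape time 5
(row=2, col=3): c = -0.2275 + -0.1900i → escape time 5
(row=2, col=4): c = 0.1800 + -0.1900i → escape time 5

Answer: 12222
34555
55555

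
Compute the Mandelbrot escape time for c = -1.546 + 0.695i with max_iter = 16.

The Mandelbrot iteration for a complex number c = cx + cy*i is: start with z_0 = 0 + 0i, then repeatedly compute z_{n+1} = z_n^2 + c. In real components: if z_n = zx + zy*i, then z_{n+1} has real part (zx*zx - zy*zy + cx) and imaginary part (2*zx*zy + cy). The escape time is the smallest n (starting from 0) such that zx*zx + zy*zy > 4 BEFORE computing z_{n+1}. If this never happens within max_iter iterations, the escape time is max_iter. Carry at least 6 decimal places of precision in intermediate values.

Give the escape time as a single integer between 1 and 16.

Answer: 3

Derivation:
z_0 = 0 + 0i, c = -1.5460 + 0.6950i
Iter 1: z = -1.5460 + 0.6950i, |z|^2 = 2.8731
Iter 2: z = 0.3611 + -1.4539i, |z|^2 = 2.2443
Iter 3: z = -3.5296 + -0.3550i, |z|^2 = 12.5838
Escaped at iteration 3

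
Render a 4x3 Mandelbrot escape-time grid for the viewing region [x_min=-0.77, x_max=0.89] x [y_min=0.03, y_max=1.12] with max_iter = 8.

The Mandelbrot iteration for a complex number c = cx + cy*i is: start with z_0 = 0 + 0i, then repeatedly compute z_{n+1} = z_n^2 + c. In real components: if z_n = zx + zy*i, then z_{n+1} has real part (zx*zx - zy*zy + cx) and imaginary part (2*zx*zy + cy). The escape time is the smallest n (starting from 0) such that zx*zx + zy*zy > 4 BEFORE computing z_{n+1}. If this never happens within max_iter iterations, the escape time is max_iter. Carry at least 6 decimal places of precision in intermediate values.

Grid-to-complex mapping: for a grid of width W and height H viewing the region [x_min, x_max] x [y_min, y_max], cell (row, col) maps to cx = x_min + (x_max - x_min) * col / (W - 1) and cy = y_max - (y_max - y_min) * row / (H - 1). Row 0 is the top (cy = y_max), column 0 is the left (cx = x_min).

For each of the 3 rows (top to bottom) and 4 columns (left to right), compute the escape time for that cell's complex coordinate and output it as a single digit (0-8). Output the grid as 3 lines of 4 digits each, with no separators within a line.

Answer: 3822
6882
8883

Derivation:
(row=0, col=0): c = -0.7700 + 1.1200i → escape time 3
(row=0, col=1): c = -0.2167 + 1.1200i → escape time 8
(row=0, col=2): c = 0.3367 + 1.1200i → escape time 2
(row=0, col=3): c = 0.8900 + 1.1200i → escape time 2
(row=1, col=0): c = -0.7700 + 0.5750i → escape time 6
(row=1, col=1): c = -0.2167 + 0.5750i → escape time 8
(row=1, col=2): c = 0.3367 + 0.5750i → escape time 8
(row=1, col=3): c = 0.8900 + 0.5750i → escape time 2
(row=2, col=0): c = -0.7700 + 0.0300i → escape time 8
(row=2, col=1): c = -0.2167 + 0.0300i → escape time 8
(row=2, col=2): c = 0.3367 + 0.0300i → escape time 8
(row=2, col=3): c = 0.8900 + 0.0300i → escape time 3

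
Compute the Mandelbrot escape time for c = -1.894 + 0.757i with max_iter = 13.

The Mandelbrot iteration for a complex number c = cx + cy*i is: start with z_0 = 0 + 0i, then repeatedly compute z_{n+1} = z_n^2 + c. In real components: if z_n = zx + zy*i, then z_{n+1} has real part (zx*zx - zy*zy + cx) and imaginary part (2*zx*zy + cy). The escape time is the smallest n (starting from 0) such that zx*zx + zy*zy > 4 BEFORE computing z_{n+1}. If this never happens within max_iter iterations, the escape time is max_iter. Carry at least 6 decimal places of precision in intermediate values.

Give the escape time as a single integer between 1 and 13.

Answer: 1

Derivation:
z_0 = 0 + 0i, c = -1.8940 + 0.7570i
Iter 1: z = -1.8940 + 0.7570i, |z|^2 = 4.1603
Escaped at iteration 1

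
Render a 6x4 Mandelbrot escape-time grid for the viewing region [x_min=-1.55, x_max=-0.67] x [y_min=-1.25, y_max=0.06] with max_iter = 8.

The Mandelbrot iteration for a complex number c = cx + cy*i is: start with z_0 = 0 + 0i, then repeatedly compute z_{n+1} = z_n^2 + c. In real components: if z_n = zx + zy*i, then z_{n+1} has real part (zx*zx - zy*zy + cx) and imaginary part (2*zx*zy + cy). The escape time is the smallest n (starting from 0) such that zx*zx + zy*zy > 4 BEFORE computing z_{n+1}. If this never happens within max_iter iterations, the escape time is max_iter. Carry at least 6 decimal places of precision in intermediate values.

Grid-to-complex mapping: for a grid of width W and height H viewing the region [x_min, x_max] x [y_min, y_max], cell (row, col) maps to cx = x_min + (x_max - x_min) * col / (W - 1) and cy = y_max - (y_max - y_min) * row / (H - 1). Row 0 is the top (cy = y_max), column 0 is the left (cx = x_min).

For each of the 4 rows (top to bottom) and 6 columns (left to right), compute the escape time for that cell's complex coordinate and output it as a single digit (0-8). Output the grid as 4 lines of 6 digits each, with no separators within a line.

Answer: 788888
458878
333344
222233

Derivation:
(row=0, col=0): c = -1.5500 + 0.0600i → escape time 7
(row=0, col=1): c = -1.3740 + 0.0600i → escape time 8
(row=0, col=2): c = -1.1980 + 0.0600i → escape time 8
(row=0, col=3): c = -1.0220 + 0.0600i → escape time 8
(row=0, col=4): c = -0.8460 + 0.0600i → escape time 8
(row=0, col=5): c = -0.6700 + 0.0600i → escape time 8
(row=1, col=0): c = -1.5500 + -0.3767i → escape time 4
(row=1, col=1): c = -1.3740 + -0.3767i → escape time 5
(row=1, col=2): c = -1.1980 + -0.3767i → escape time 8
(row=1, col=3): c = -1.0220 + -0.3767i → escape time 8
(row=1, col=4): c = -0.8460 + -0.3767i → escape time 7
(row=1, col=5): c = -0.6700 + -0.3767i → escape time 8
(row=2, col=0): c = -1.5500 + -0.8133i → escape time 3
(row=2, col=1): c = -1.3740 + -0.8133i → escape time 3
(row=2, col=2): c = -1.1980 + -0.8133i → escape time 3
(row=2, col=3): c = -1.0220 + -0.8133i → escape time 3
(row=2, col=4): c = -0.8460 + -0.8133i → escape time 4
(row=2, col=5): c = -0.6700 + -0.8133i → escape time 4
(row=3, col=0): c = -1.5500 + -1.2500i → escape time 2
(row=3, col=1): c = -1.3740 + -1.2500i → escape time 2
(row=3, col=2): c = -1.1980 + -1.2500i → escape time 2
(row=3, col=3): c = -1.0220 + -1.2500i → escape time 2
(row=3, col=4): c = -0.8460 + -1.2500i → escape time 3
(row=3, col=5): c = -0.6700 + -1.2500i → escape time 3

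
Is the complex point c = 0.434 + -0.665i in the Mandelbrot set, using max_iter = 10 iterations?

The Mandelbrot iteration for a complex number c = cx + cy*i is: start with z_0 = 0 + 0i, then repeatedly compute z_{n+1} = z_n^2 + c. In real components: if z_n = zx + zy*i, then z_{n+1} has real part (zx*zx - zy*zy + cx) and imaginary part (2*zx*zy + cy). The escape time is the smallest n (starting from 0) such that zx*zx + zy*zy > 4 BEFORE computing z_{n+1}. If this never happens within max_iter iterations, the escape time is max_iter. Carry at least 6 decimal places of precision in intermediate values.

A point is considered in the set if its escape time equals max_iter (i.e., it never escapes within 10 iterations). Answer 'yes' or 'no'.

z_0 = 0 + 0i, c = 0.4340 + -0.6650i
Iter 1: z = 0.4340 + -0.6650i, |z|^2 = 0.6306
Iter 2: z = 0.1801 + -1.2422i, |z|^2 = 1.5756
Iter 3: z = -1.0767 + -1.1125i, |z|^2 = 2.3969
Iter 4: z = 0.3555 + 1.7306i, |z|^2 = 3.1215
Iter 5: z = -2.4347 + 0.5655i, |z|^2 = 6.2475
Escaped at iteration 5

Answer: no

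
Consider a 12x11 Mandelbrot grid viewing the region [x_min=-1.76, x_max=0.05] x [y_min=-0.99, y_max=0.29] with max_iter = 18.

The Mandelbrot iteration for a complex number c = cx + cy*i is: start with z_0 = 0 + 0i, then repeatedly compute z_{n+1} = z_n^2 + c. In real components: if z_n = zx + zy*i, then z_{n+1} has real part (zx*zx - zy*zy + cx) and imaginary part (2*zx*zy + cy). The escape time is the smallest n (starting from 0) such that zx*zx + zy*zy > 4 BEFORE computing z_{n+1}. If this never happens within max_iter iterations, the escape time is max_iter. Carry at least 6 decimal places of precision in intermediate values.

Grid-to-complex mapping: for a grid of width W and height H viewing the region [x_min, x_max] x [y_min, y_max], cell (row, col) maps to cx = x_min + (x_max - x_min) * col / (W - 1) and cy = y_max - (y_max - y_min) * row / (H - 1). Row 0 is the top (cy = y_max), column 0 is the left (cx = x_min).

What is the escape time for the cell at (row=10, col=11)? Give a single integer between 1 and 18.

z_0 = 0 + 0i, c = 0.0500 + -0.9900i
Iter 1: z = 0.0500 + -0.9900i, |z|^2 = 0.9826
Iter 2: z = -0.9276 + -1.0890i, |z|^2 = 2.0464
Iter 3: z = -0.2755 + 1.0303i, |z|^2 = 1.1374
Iter 4: z = -0.9357 + -1.5577i, |z|^2 = 3.3018
Iter 5: z = -1.5009 + 1.9249i, |z|^2 = 5.9577
Escaped at iteration 5

Answer: 5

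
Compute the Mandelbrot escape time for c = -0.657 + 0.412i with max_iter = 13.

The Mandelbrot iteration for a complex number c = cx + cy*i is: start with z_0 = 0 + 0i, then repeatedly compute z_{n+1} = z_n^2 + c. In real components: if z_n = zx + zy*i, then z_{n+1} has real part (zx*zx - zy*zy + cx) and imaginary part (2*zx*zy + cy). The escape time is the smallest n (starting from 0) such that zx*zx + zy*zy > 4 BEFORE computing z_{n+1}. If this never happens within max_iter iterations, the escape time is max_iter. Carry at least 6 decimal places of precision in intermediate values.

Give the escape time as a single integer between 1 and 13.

Answer: 13

Derivation:
z_0 = 0 + 0i, c = -0.6570 + 0.4120i
Iter 1: z = -0.6570 + 0.4120i, |z|^2 = 0.6014
Iter 2: z = -0.3951 + -0.1294i, |z|^2 = 0.1728
Iter 3: z = -0.5176 + 0.5142i, |z|^2 = 0.5324
Iter 4: z = -0.6535 + -0.1204i, |z|^2 = 0.4415
Iter 5: z = -0.2445 + 0.5693i, |z|^2 = 0.3839
Iter 6: z = -0.9214 + 0.1337i, |z|^2 = 0.8668
Iter 7: z = 0.1740 + 0.1657i, |z|^2 = 0.0577
Iter 8: z = -0.6542 + 0.4697i, |z|^2 = 0.6485
Iter 9: z = -0.4497 + -0.2025i, |z|^2 = 0.2432
Iter 10: z = -0.4958 + 0.5941i, |z|^2 = 0.5988
Iter 11: z = -0.7641 + -0.1771i, |z|^2 = 0.6153
Iter 12: z = -0.1045 + 0.6827i, |z|^2 = 0.4770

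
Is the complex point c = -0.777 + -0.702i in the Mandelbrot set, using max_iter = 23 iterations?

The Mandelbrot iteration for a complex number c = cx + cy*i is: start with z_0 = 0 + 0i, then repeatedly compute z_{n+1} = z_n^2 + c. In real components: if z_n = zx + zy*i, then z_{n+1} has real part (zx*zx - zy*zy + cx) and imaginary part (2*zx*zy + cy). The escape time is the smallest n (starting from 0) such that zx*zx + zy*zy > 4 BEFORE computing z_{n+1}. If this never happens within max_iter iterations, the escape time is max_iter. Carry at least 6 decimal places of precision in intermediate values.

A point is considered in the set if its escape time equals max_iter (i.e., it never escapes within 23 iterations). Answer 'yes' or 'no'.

Answer: no

Derivation:
z_0 = 0 + 0i, c = -0.7770 + -0.7020i
Iter 1: z = -0.7770 + -0.7020i, |z|^2 = 1.0965
Iter 2: z = -0.6661 + 0.3889i, |z|^2 = 0.5949
Iter 3: z = -0.4846 + -1.2201i, |z|^2 = 1.7234
Iter 4: z = -2.0308 + 0.4805i, |z|^2 = 4.3549
Escaped at iteration 4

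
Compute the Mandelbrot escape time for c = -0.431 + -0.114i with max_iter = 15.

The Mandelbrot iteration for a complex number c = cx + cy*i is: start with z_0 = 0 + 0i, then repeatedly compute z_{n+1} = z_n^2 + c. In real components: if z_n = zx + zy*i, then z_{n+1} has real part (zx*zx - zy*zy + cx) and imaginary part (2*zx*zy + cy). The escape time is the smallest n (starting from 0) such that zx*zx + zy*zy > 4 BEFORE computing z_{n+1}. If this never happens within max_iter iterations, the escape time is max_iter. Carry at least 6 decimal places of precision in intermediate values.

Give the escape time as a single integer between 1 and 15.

Answer: 15

Derivation:
z_0 = 0 + 0i, c = -0.4310 + -0.1140i
Iter 1: z = -0.4310 + -0.1140i, |z|^2 = 0.1988
Iter 2: z = -0.2582 + -0.0157i, |z|^2 = 0.0669
Iter 3: z = -0.3646 + -0.1059i, |z|^2 = 0.1441
Iter 4: z = -0.3093 + -0.0368i, |z|^2 = 0.0970
Iter 5: z = -0.3367 + -0.0912i, |z|^2 = 0.1217
Iter 6: z = -0.3260 + -0.0526i, |z|^2 = 0.1090
Iter 7: z = -0.3275 + -0.0797i, |z|^2 = 0.1136
Iter 8: z = -0.3301 + -0.0618i, |z|^2 = 0.1128
Iter 9: z = -0.3259 + -0.0732i, |z|^2 = 0.1115
Iter 10: z = -0.3302 + -0.0663i, |z|^2 = 0.1134
Iter 11: z = -0.3264 + -0.0702i, |z|^2 = 0.1115
Iter 12: z = -0.3294 + -0.0682i, |z|^2 = 0.1132
Iter 13: z = -0.3271 + -0.0691i, |z|^2 = 0.1118
Iter 14: z = -0.3288 + -0.0688i, |z|^2 = 0.1128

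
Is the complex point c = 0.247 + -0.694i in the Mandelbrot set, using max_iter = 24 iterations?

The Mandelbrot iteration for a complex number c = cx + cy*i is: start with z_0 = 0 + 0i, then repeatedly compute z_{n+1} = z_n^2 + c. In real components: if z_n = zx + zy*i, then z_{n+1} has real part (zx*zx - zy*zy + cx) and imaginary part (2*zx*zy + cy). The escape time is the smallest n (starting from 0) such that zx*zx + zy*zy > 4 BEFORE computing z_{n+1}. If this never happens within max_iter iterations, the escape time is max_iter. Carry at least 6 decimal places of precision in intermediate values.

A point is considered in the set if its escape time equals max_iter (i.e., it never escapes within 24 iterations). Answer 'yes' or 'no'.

Answer: no

Derivation:
z_0 = 0 + 0i, c = 0.2470 + -0.6940i
Iter 1: z = 0.2470 + -0.6940i, |z|^2 = 0.5426
Iter 2: z = -0.1736 + -1.0368i, |z|^2 = 1.1052
Iter 3: z = -0.7979 + -0.3340i, |z|^2 = 0.7481
Iter 4: z = 0.7721 + -0.1611i, |z|^2 = 0.6221
Iter 5: z = 0.8172 + -0.9427i, |z|^2 = 1.5565
Iter 6: z = 0.0260 + -2.2348i, |z|^2 = 4.9949
Escaped at iteration 6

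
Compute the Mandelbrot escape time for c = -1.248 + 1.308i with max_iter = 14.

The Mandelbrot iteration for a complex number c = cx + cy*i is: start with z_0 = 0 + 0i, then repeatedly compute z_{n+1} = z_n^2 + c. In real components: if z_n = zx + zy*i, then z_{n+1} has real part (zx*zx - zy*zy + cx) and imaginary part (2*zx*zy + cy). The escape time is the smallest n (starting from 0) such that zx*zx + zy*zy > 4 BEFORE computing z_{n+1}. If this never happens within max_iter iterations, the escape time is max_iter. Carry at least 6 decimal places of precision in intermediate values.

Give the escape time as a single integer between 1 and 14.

z_0 = 0 + 0i, c = -1.2480 + 1.3080i
Iter 1: z = -1.2480 + 1.3080i, |z|^2 = 3.2684
Iter 2: z = -1.4014 + -1.9568i, |z|^2 = 5.7928
Escaped at iteration 2

Answer: 2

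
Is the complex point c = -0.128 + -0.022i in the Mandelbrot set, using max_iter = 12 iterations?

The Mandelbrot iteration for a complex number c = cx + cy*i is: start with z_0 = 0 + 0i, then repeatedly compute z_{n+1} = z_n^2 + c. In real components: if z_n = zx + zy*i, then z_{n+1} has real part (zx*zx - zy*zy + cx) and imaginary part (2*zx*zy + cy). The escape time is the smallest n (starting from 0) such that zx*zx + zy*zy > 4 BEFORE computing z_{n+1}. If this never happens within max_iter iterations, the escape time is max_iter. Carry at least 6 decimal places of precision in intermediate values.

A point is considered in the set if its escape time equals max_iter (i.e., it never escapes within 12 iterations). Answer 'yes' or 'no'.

z_0 = 0 + 0i, c = -0.1280 + -0.0220i
Iter 1: z = -0.1280 + -0.0220i, |z|^2 = 0.0169
Iter 2: z = -0.1121 + -0.0164i, |z|^2 = 0.0128
Iter 3: z = -0.1157 + -0.0183i, |z|^2 = 0.0137
Iter 4: z = -0.1149 + -0.0178i, |z|^2 = 0.0135
Iter 5: z = -0.1151 + -0.0179i, |z|^2 = 0.0136
Iter 6: z = -0.1151 + -0.0179i, |z|^2 = 0.0136
Iter 7: z = -0.1151 + -0.0179i, |z|^2 = 0.0136
Iter 8: z = -0.1151 + -0.0179i, |z|^2 = 0.0136
Iter 9: z = -0.1151 + -0.0179i, |z|^2 = 0.0136
Iter 10: z = -0.1151 + -0.0179i, |z|^2 = 0.0136
Iter 11: z = -0.1151 + -0.0179i, |z|^2 = 0.0136
Did not escape in 12 iterations → in set

Answer: yes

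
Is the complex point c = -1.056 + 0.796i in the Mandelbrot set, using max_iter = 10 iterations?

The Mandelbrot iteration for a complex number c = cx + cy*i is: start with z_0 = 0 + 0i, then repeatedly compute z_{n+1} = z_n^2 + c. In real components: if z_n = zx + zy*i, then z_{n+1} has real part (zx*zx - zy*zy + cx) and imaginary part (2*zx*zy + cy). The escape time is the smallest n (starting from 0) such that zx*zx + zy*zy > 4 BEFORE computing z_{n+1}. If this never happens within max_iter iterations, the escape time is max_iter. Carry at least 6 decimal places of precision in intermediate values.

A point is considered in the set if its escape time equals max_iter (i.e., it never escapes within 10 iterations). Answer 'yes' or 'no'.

Answer: no

Derivation:
z_0 = 0 + 0i, c = -1.0560 + 0.7960i
Iter 1: z = -1.0560 + 0.7960i, |z|^2 = 1.7488
Iter 2: z = -0.5745 + -0.8852i, |z|^2 = 1.1135
Iter 3: z = -1.5095 + 1.8130i, |z|^2 = 5.5655
Escaped at iteration 3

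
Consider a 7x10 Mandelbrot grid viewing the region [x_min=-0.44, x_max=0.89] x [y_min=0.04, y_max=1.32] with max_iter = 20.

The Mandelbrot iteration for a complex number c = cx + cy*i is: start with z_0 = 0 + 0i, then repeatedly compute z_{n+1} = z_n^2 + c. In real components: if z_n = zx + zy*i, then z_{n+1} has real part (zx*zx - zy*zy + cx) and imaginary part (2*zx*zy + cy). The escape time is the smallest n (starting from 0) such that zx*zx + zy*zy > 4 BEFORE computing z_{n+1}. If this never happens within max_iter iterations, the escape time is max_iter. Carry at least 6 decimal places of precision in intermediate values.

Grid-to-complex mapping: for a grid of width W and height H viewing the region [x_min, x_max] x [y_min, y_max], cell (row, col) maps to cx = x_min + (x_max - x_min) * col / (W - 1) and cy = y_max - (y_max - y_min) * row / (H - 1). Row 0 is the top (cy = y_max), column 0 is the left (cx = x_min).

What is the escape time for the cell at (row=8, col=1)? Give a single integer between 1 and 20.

Answer: 20

Derivation:
z_0 = 0 + 0i, c = -0.2183 + 0.1822i
Iter 1: z = -0.2183 + 0.1822i, |z|^2 = 0.0809
Iter 2: z = -0.2039 + 0.1027i, |z|^2 = 0.0521
Iter 3: z = -0.1873 + 0.1404i, |z|^2 = 0.0548
Iter 4: z = -0.2030 + 0.1296i, |z|^2 = 0.0580
Iter 5: z = -0.1939 + 0.1296i, |z|^2 = 0.0544
Iter 6: z = -0.1975 + 0.1319i, |z|^2 = 0.0564
Iter 7: z = -0.1967 + 0.1301i, |z|^2 = 0.0556
Iter 8: z = -0.1966 + 0.1310i, |z|^2 = 0.0558
Iter 9: z = -0.1969 + 0.1307i, |z|^2 = 0.0558
Iter 10: z = -0.1967 + 0.1308i, |z|^2 = 0.0558
Iter 11: z = -0.1968 + 0.1308i, |z|^2 = 0.0558
Iter 12: z = -0.1967 + 0.1308i, |z|^2 = 0.0558
Iter 13: z = -0.1967 + 0.1308i, |z|^2 = 0.0558
Iter 14: z = -0.1967 + 0.1308i, |z|^2 = 0.0558
Iter 15: z = -0.1967 + 0.1308i, |z|^2 = 0.0558
Iter 16: z = -0.1967 + 0.1308i, |z|^2 = 0.0558
Iter 17: z = -0.1967 + 0.1308i, |z|^2 = 0.0558
Iter 18: z = -0.1967 + 0.1308i, |z|^2 = 0.0558
Iter 19: z = -0.1967 + 0.1308i, |z|^2 = 0.0558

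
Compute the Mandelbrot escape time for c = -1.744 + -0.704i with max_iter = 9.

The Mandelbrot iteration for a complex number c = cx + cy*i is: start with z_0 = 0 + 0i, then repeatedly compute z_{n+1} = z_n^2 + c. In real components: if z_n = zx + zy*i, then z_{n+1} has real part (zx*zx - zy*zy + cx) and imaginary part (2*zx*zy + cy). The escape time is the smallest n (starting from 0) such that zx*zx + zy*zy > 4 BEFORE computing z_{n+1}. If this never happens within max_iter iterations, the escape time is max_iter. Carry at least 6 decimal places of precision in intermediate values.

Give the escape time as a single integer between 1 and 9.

z_0 = 0 + 0i, c = -1.7440 + -0.7040i
Iter 1: z = -1.7440 + -0.7040i, |z|^2 = 3.5372
Iter 2: z = 0.8019 + 1.7516i, |z|^2 = 3.7110
Iter 3: z = -4.1689 + 2.1052i, |z|^2 = 21.8113
Escaped at iteration 3

Answer: 3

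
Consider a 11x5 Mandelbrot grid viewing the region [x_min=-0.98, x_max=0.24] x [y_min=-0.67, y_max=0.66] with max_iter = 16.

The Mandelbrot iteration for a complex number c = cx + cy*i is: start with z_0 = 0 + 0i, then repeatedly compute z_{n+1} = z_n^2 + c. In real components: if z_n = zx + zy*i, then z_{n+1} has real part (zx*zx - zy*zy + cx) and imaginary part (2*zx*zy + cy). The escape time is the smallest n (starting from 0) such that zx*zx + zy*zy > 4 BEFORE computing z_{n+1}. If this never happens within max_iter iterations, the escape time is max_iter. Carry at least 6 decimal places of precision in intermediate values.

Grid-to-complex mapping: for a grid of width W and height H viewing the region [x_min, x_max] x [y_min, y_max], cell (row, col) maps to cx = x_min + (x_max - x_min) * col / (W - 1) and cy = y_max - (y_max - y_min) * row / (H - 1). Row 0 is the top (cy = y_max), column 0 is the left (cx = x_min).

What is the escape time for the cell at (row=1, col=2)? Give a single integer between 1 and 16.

Answer: 11

Derivation:
z_0 = 0 + 0i, c = -0.7360 + 0.3275i
Iter 1: z = -0.7360 + 0.3275i, |z|^2 = 0.6490
Iter 2: z = -0.3016 + -0.1546i, |z|^2 = 0.1148
Iter 3: z = -0.6690 + 0.4207i, |z|^2 = 0.6245
Iter 4: z = -0.4655 + -0.2354i, |z|^2 = 0.2721
Iter 5: z = -0.5747 + 0.5467i, |z|^2 = 0.6291
Iter 6: z = -0.7045 + -0.3008i, |z|^2 = 0.5869
Iter 7: z = -0.3301 + 0.7514i, |z|^2 = 0.6736
Iter 8: z = -1.1917 + -0.1686i, |z|^2 = 1.4485
Iter 9: z = 0.6556 + 0.7294i, |z|^2 = 0.9618
Iter 10: z = -0.8382 + 1.2839i, |z|^2 = 2.3509
Iter 11: z = -1.6818 + -1.8248i, |z|^2 = 6.1582
Escaped at iteration 11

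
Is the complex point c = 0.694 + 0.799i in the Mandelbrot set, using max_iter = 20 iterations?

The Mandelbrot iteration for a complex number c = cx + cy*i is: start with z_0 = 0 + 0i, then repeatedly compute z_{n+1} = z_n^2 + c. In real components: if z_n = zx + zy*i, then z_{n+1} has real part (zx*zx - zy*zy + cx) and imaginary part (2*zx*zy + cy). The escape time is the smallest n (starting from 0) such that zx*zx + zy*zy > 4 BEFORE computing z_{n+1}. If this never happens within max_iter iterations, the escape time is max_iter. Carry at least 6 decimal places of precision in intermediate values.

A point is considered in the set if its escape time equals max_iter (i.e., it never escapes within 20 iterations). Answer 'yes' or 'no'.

z_0 = 0 + 0i, c = 0.6940 + 0.7990i
Iter 1: z = 0.6940 + 0.7990i, |z|^2 = 1.1200
Iter 2: z = 0.5372 + 1.9080i, |z|^2 = 3.9291
Iter 3: z = -2.6579 + 2.8491i, |z|^2 = 15.1818
Escaped at iteration 3

Answer: no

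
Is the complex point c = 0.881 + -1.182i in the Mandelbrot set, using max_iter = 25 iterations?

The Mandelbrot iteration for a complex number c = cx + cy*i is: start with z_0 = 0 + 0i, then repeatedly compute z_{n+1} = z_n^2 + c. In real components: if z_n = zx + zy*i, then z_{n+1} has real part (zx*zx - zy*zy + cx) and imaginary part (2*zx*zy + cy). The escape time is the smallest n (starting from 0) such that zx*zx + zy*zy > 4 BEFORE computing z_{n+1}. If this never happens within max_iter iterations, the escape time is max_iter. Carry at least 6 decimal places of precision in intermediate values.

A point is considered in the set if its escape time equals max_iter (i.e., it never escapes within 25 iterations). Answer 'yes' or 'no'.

Answer: no

Derivation:
z_0 = 0 + 0i, c = 0.8810 + -1.1820i
Iter 1: z = 0.8810 + -1.1820i, |z|^2 = 2.1733
Iter 2: z = 0.2600 + -3.2647i, |z|^2 = 10.7258
Escaped at iteration 2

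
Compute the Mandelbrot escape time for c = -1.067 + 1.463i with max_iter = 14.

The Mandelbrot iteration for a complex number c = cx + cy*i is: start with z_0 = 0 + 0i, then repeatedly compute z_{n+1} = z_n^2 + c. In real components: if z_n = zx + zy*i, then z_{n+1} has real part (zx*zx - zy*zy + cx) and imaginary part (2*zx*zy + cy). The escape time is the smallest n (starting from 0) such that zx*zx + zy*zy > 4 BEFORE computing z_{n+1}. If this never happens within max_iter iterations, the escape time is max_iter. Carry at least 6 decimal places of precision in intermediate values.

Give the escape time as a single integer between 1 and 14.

Answer: 2

Derivation:
z_0 = 0 + 0i, c = -1.0670 + 1.4630i
Iter 1: z = -1.0670 + 1.4630i, |z|^2 = 3.2789
Iter 2: z = -2.0689 + -1.6590i, |z|^2 = 7.0327
Escaped at iteration 2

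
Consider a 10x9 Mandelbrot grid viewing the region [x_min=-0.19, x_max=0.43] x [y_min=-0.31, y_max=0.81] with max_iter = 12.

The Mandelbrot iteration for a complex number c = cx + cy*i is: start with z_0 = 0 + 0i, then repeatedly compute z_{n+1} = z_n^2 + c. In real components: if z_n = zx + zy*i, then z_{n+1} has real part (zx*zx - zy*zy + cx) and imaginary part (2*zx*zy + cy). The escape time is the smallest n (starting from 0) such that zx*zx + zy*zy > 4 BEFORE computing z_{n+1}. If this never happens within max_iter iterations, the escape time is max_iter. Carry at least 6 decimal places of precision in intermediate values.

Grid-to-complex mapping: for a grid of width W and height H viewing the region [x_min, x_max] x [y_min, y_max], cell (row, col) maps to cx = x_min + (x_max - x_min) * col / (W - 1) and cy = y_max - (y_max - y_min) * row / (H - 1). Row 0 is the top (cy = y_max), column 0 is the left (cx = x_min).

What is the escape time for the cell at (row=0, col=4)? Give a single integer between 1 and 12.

Answer: 6

Derivation:
z_0 = 0 + 0i, c = 0.0856 + 0.8100i
Iter 1: z = 0.0856 + 0.8100i, |z|^2 = 0.6634
Iter 2: z = -0.5632 + 0.9486i, |z|^2 = 1.2171
Iter 3: z = -0.4971 + -0.2585i, |z|^2 = 0.3139
Iter 4: z = 0.2658 + 1.0670i, |z|^2 = 1.2092
Iter 5: z = -0.9824 + 1.3772i, |z|^2 = 2.8617
Iter 6: z = -0.8461 + -1.8958i, |z|^2 = 4.3099
Escaped at iteration 6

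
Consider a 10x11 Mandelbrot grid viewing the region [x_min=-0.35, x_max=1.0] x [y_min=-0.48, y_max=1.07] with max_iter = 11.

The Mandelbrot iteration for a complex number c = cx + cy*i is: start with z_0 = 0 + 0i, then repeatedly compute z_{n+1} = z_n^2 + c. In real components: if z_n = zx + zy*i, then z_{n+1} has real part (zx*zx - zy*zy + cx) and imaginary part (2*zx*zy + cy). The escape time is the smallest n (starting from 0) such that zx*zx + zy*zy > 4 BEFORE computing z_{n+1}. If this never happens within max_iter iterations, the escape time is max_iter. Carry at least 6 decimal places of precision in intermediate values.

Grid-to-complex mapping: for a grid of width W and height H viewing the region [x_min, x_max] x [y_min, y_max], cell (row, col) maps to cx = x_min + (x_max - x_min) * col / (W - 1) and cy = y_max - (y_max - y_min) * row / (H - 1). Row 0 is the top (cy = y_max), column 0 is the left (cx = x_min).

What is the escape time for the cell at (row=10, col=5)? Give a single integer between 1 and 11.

z_0 = 0 + 0i, c = 0.4000 + -0.4800i
Iter 1: z = 0.4000 + -0.4800i, |z|^2 = 0.3904
Iter 2: z = 0.3296 + -0.8640i, |z|^2 = 0.8551
Iter 3: z = -0.2379 + -1.0495i, |z|^2 = 1.1581
Iter 4: z = -0.6450 + 0.0193i, |z|^2 = 0.4164
Iter 5: z = 0.8156 + -0.5049i, |z|^2 = 0.9201
Iter 6: z = 0.8103 + -1.3036i, |z|^2 = 2.3560
Iter 7: z = -0.6427 + -2.5927i, |z|^2 = 7.1350
Escaped at iteration 7

Answer: 7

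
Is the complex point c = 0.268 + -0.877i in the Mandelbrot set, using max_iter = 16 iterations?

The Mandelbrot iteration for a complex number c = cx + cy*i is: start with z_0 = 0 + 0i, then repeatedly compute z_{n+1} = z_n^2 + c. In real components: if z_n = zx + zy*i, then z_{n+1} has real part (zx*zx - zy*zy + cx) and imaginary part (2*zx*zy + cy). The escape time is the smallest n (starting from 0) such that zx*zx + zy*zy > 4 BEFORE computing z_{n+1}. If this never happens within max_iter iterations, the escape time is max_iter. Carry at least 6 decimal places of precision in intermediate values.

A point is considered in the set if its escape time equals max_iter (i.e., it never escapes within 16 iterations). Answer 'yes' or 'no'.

Answer: no

Derivation:
z_0 = 0 + 0i, c = 0.2680 + -0.8770i
Iter 1: z = 0.2680 + -0.8770i, |z|^2 = 0.8410
Iter 2: z = -0.4293 + -1.3471i, |z|^2 = 1.9989
Iter 3: z = -1.3623 + 0.2796i, |z|^2 = 1.9340
Iter 4: z = 2.0457 + -1.6388i, |z|^2 = 6.8706
Escaped at iteration 4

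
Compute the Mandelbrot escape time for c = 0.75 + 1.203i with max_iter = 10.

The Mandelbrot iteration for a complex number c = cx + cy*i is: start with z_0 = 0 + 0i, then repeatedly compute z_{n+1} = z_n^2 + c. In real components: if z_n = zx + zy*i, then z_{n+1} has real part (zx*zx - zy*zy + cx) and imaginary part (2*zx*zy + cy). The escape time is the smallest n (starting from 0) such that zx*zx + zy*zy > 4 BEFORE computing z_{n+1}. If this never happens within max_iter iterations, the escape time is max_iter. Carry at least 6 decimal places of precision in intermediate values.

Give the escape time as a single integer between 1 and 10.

Answer: 2

Derivation:
z_0 = 0 + 0i, c = 0.7500 + 1.2030i
Iter 1: z = 0.7500 + 1.2030i, |z|^2 = 2.0097
Iter 2: z = -0.1347 + 3.0075i, |z|^2 = 9.0632
Escaped at iteration 2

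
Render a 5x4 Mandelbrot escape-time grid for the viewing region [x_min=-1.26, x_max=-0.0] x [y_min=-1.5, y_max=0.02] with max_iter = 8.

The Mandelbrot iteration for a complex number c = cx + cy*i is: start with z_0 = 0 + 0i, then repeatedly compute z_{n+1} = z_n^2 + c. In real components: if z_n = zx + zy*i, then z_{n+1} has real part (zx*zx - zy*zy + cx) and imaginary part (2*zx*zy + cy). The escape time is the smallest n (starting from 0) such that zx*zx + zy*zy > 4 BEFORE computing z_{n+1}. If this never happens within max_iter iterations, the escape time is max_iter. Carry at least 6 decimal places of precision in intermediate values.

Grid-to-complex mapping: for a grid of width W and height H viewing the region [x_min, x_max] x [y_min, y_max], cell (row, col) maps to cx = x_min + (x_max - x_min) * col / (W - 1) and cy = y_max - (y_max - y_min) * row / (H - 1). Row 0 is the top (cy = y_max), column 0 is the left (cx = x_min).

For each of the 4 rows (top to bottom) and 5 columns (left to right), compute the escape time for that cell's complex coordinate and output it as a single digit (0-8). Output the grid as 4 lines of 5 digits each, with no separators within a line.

Answer: 88888
45888
33458
22222

Derivation:
(row=0, col=0): c = -1.2600 + 0.0200i → escape time 8
(row=0, col=1): c = -0.9450 + 0.0200i → escape time 8
(row=0, col=2): c = -0.6300 + 0.0200i → escape time 8
(row=0, col=3): c = -0.3150 + 0.0200i → escape time 8
(row=0, col=4): c = 0.0000 + 0.0200i → escape time 8
(row=1, col=0): c = -1.2600 + -0.4867i → escape time 4
(row=1, col=1): c = -0.9450 + -0.4867i → escape time 5
(row=1, col=2): c = -0.6300 + -0.4867i → escape time 8
(row=1, col=3): c = -0.3150 + -0.4867i → escape time 8
(row=1, col=4): c = 0.0000 + -0.4867i → escape time 8
(row=2, col=0): c = -1.2600 + -0.9933i → escape time 3
(row=2, col=1): c = -0.9450 + -0.9933i → escape time 3
(row=2, col=2): c = -0.6300 + -0.9933i → escape time 4
(row=2, col=3): c = -0.3150 + -0.9933i → escape time 5
(row=2, col=4): c = 0.0000 + -0.9933i → escape time 8
(row=3, col=0): c = -1.2600 + -1.5000i → escape time 2
(row=3, col=1): c = -0.9450 + -1.5000i → escape time 2
(row=3, col=2): c = -0.6300 + -1.5000i → escape time 2
(row=3, col=3): c = -0.3150 + -1.5000i → escape time 2
(row=3, col=4): c = 0.0000 + -1.5000i → escape time 2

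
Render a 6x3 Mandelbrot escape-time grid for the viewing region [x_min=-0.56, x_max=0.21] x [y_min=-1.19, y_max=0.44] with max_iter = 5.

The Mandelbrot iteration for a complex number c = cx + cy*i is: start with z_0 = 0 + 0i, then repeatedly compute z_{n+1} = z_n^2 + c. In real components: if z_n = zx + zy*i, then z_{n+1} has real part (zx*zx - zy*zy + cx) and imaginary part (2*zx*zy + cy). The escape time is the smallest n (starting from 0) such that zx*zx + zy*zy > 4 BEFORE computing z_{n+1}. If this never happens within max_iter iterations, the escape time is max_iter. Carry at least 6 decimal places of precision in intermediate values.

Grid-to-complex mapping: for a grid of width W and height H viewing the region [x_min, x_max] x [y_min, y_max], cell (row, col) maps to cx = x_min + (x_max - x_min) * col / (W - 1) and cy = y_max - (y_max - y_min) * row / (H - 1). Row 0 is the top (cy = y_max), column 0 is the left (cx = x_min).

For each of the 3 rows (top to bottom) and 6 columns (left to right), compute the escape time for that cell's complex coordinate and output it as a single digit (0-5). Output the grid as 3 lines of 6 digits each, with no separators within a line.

Answer: 555555
555555
333332

Derivation:
(row=0, col=0): c = -0.5600 + 0.4400i → escape time 5
(row=0, col=1): c = -0.4060 + 0.4400i → escape time 5
(row=0, col=2): c = -0.2520 + 0.4400i → escape time 5
(row=0, col=3): c = -0.0980 + 0.4400i → escape time 5
(row=0, col=4): c = 0.0560 + 0.4400i → escape time 5
(row=0, col=5): c = 0.2100 + 0.4400i → escape time 5
(row=1, col=0): c = -0.5600 + -0.3750i → escape time 5
(row=1, col=1): c = -0.4060 + -0.3750i → escape time 5
(row=1, col=2): c = -0.2520 + -0.3750i → escape time 5
(row=1, col=3): c = -0.0980 + -0.3750i → escape time 5
(row=1, col=4): c = 0.0560 + -0.3750i → escape time 5
(row=1, col=5): c = 0.2100 + -0.3750i → escape time 5
(row=2, col=0): c = -0.5600 + -1.1900i → escape time 3
(row=2, col=1): c = -0.4060 + -1.1900i → escape time 3
(row=2, col=2): c = -0.2520 + -1.1900i → escape time 3
(row=2, col=3): c = -0.0980 + -1.1900i → escape time 3
(row=2, col=4): c = 0.0560 + -1.1900i → escape time 3
(row=2, col=5): c = 0.2100 + -1.1900i → escape time 2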